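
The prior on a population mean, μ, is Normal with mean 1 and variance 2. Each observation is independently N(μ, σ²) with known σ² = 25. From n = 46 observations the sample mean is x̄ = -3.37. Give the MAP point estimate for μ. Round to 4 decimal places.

n = 46, x̄ = -3.37.
For a Normal prior and Normal likelihood with known variance, the posterior is Normal; its mode equals its mean, the precision-weighted average.
Prior precision 1/σ₀² = 1/2 = 0.5; data precision n/σ² = 46/25 = 1.84.
μ̂ = (0.5·1 + 1.84·(-3.37)) / (0.5 + 1.84) = (-5.7008)/2.34 = -7126/2925 ≈ -2.4362.

μ̂_MAP = -2.4362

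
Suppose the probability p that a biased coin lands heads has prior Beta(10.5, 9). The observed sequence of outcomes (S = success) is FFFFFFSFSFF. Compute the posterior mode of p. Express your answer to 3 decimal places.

p̂_MAP = 0.404

Prior: Beta(10.5, 9).
Data: 2 successes in 11 trials (from the sequence). The binomial likelihood contributes p^2(1−p)^9, so the posterior is Beta(10.5+2, 9+9) = Beta(12.5, 18).
For Beta(a, b) with a, b > 1 the mode is (a−1)/(a+b−2) = 11.5/28.5 ≈ 0.404.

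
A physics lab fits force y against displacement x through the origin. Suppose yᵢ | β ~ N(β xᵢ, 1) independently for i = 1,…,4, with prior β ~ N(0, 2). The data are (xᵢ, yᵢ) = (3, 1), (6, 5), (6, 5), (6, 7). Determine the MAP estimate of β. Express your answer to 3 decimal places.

log p(β | y) = −Σ(yᵢ − βxᵢ)²/(2·1) − β²/(2·2) + const.
Setting the derivative to zero: Σxᵢ(yᵢ − βxᵢ)/1 − β/2 = 0, so β = Σxᵢyᵢ / (Σxᵢ² + σ²/τ²).
Σxᵢyᵢ = 3·1 + 6·5 + 6·5 + 6·7 = 105; Σxᵢ² = 117; σ²/τ² = 0.5.
β̂_MAP = 105 / (117 + 0.5) = 105/117.5 ≈ 0.894.

β̂_MAP = 0.894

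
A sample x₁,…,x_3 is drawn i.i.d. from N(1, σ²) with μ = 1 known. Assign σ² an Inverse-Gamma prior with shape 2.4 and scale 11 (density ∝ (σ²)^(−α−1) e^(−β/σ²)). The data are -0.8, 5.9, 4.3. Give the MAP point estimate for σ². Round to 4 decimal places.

σ̂²_MAP = 6.1367

Sum of squared deviations about the known mean: SS = (-0.8−1)² + (5.9−1)² + (4.3−1)² = 38.14.
The Normal likelihood contributes (σ²)^(−n/2) exp(−SS/(2σ²)), so the posterior is Inverse-Gamma(α + n/2, β + SS/2) = Inverse-Gamma(3.9, 30.07).
The mode of Inverse-Gamma(a, b) is b/(a+1) = 30.07/4.9 ≈ 6.1367.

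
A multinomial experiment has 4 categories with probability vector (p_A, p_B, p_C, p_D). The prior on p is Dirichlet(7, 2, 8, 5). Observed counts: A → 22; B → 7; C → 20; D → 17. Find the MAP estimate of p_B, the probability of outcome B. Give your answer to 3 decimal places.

The posterior is Dirichlet(αᵢ + nᵢ) = Dirichlet(29, 9, 28, 22).
For a Dirichlet(a₁,…,a_K) with all aᵢ > 1, the mode has j-th component (aⱼ − 1)/(Σaᵢ − K).
Here Σaᵢ = 88 and K = 4, so p_B = (9 − 1)/(88 − 4) = 8/84 ≈ 0.095.

MAP estimate of p_B = 0.095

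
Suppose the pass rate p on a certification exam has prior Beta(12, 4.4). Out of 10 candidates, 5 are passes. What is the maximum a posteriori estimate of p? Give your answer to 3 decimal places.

Prior: Beta(12, 4.4).
Data: 5 successes in 10 trials. The binomial likelihood contributes p^5(1−p)^5, so the posterior is Beta(12+5, 4.4+5) = Beta(17, 9.4).
For Beta(a, b) with a, b > 1 the mode is (a−1)/(a+b−2) = 16/24.4 ≈ 0.656.

p̂_MAP = 0.656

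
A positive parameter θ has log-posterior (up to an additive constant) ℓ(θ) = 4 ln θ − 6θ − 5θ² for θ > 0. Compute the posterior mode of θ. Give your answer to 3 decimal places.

ℓ'(θ) = 4/θ − 6 − 10θ. Setting this to zero and multiplying by θ: 10θ² + 6θ − 4 = 0.
θ = (−6 + √(6² + 4·10·4)) / (2·10) = (−6 + √196) / 20 = (−6 + 14)/20 = 2/5.
ℓ''(θ) = −4/θ² − 10 < 0, confirming a maximum.

θ̂_MAP = 0.400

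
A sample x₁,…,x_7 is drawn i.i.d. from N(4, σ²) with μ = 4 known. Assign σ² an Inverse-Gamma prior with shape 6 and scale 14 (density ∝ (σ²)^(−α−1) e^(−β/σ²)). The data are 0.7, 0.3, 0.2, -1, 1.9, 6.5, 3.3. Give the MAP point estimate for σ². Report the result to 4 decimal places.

Sum of squared deviations about the known mean: SS = (0.7−4)² + (0.3−4)² + (0.2−4)² + (-1−4)² + (1.9−4)² + (6.5−4)² + (3.3−4)² = 75.17.
The Normal likelihood contributes (σ²)^(−n/2) exp(−SS/(2σ²)), so the posterior is Inverse-Gamma(α + n/2, β + SS/2) = Inverse-Gamma(9.5, 51.585).
The mode of Inverse-Gamma(a, b) is b/(a+1) = 51.585/10.5 ≈ 4.9129.

σ̂²_MAP = 4.9129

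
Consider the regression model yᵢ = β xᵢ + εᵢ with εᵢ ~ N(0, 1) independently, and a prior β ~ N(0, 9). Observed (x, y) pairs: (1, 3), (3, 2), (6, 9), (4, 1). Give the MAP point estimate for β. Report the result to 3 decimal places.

β̂_MAP = 1.079

log p(β | y) = −Σ(yᵢ − βxᵢ)²/(2·1) − β²/(2·9) + const.
Setting the derivative to zero: Σxᵢ(yᵢ − βxᵢ)/1 − β/9 = 0, so β = Σxᵢyᵢ / (Σxᵢ² + σ²/τ²).
Σxᵢyᵢ = 1·3 + 3·2 + 6·9 + 4·1 = 67; Σxᵢ² = 62; σ²/τ² = 1/9.
β̂_MAP = 67 / (62 + 1/9) = 67/(559/9) = 603/559 ≈ 1.079.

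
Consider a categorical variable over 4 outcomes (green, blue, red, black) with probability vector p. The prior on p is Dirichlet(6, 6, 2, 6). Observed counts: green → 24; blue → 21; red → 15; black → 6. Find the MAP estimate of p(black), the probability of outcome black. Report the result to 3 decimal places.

The posterior is Dirichlet(αᵢ + nᵢ) = Dirichlet(30, 27, 17, 12).
For a Dirichlet(a₁,…,a_K) with all aᵢ > 1, the mode has j-th component (aⱼ − 1)/(Σaᵢ − K).
Here Σaᵢ = 86 and K = 4, so p(black) = (12 − 1)/(86 − 4) = 11/82 ≈ 0.134.

MAP estimate of p(black) = 0.134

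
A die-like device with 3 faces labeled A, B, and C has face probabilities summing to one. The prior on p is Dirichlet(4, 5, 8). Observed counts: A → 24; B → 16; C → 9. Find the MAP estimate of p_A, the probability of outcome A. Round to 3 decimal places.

MAP estimate of p_A = 0.429

The posterior is Dirichlet(αᵢ + nᵢ) = Dirichlet(28, 21, 17).
For a Dirichlet(a₁,…,a_K) with all aᵢ > 1, the mode has j-th component (aⱼ − 1)/(Σaᵢ − K).
Here Σaᵢ = 66 and K = 3, so p_A = (28 − 1)/(66 − 3) = 27/63 ≈ 0.429.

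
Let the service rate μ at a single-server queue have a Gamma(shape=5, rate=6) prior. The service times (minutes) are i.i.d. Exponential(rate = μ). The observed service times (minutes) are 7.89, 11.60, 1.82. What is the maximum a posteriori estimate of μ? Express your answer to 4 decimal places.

The Exponential(rate=μ) likelihood is ∝ μ^n e^(−μΣtᵢ). Here n = 3 and Σtᵢ = 7.89 + 11.60 + 1.82 = 21.31.
Posterior ∝ μ^4e^(−6μ) · μ^3e^(−21.31μ) = μ^7e^(−27.31μ), i.e. Gamma(8, 27.31).
Mode = (a−1)/b = 7/27.31 ≈ 0.2563.

μ̂_MAP = 0.2563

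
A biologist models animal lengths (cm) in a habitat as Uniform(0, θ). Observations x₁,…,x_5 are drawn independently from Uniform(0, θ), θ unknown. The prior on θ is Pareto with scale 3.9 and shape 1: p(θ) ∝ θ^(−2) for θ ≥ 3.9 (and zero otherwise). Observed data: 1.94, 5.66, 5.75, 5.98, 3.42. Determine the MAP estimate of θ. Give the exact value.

θ̂_MAP = 5.98

The Uniform(0, θ) likelihood is θ^(−n) for θ ≥ max(xᵢ), zero otherwise. Here max(xᵢ) = 5.98.
Posterior ∝ θ^(−2) · θ^(−5) = θ^(−7) on θ ≥ max(3.9, 5.98) = 5.98.
This density is strictly decreasing in θ, so the posterior mode lies at the lower boundary of the support.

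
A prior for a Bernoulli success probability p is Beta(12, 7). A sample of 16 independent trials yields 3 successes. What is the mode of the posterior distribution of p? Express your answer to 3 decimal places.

Prior: Beta(12, 7).
Data: 3 successes in 16 trials. The binomial likelihood contributes p^3(1−p)^13, so the posterior is Beta(12+3, 7+13) = Beta(15, 20).
For Beta(a, b) with a, b > 1 the mode is (a−1)/(a+b−2) = 14/33 ≈ 0.424.

p̂_MAP = 0.424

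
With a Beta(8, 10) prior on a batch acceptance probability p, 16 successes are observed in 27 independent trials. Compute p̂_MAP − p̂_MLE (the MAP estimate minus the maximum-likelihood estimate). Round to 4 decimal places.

MAP − MLE = -0.0577

Posterior is Beta(24, 21); MAP = (24−1)/(45−2) = 23/43 ≈ 0.53488.
MLE ignores the prior: p̂_MLE = k/n = 16/27 ≈ 0.59259.
Difference = 23/43 − 16/27 = -67/1161 ≈ -0.0577.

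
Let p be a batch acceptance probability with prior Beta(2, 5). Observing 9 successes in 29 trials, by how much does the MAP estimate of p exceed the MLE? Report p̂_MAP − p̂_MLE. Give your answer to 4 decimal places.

MAP − MLE = -0.0162

Posterior is Beta(11, 25); MAP = (11−1)/(36−2) = 10/34 ≈ 0.29412.
MLE ignores the prior: p̂_MLE = k/n = 9/29 ≈ 0.31034.
Difference = 10/34 − 9/29 = -8/493 ≈ -0.0162.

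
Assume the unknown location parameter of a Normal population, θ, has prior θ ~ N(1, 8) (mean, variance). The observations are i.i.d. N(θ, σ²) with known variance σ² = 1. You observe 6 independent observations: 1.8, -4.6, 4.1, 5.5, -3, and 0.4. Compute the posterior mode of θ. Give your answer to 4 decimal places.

θ̂_MAP = 0.7061

n = 6; x̄ = (1.8 + (-4.6) + 4.1 + 5.5 + (-3) + 0.4)/6 = 4.2/6 = 0.7.
For a Normal prior and Normal likelihood with known variance, the posterior is Normal; its mode equals its mean, the precision-weighted average.
Prior precision 1/σ₀² = 1/8 = 0.125; data precision n/σ² = 6/1 = 6.
θ̂ = (0.125·1 + 6·0.7) / (0.125 + 6) = 4.325/6.125 = 173/245 ≈ 0.7061.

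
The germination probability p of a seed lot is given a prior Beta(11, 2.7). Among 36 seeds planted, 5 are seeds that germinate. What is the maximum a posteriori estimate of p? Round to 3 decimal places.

Prior: Beta(11, 2.7).
Data: 5 successes in 36 trials. The binomial likelihood contributes p^5(1−p)^31, so the posterior is Beta(11+5, 2.7+31) = Beta(16, 33.7).
For Beta(a, b) with a, b > 1 the mode is (a−1)/(a+b−2) = 15/47.7 ≈ 0.314.

p̂_MAP = 0.314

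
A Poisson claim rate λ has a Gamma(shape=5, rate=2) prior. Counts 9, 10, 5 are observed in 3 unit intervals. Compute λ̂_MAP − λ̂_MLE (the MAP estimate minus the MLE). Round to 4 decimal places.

MAP − MLE = -2.4000

Σxᵢ = 24. Posterior is Gamma(29, 5); MAP = (29−1)/5 = 28/5 ≈ 5.60000.
MLE = x̄ = 24/3 ≈ 8.00000.
Difference = 28/5 − 24/3 = -12/5 ≈ -2.4000.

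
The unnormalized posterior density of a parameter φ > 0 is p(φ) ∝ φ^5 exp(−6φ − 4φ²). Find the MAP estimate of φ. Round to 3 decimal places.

φ̂_MAP = 0.500

ℓ'(φ) = 5/φ − 6 − 8φ. Setting this to zero and multiplying by φ: 8φ² + 6φ − 5 = 0.
φ = (−6 + √(6² + 4·8·5)) / (2·8) = (−6 + √196) / 16 = (−6 + 14)/16 = 1/2.
ℓ''(φ) = −5/φ² − 8 < 0, confirming a maximum.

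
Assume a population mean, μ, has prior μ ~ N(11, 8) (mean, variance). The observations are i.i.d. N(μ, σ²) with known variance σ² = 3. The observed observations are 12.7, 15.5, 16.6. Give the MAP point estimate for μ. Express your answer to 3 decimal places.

μ̂_MAP = 14.496

n = 3; x̄ = (12.7 + 15.5 + 16.6)/3 = 44.8/3 = 224/15 ≈ 14.9333.
For a Normal prior and Normal likelihood with known variance, the posterior is Normal; its mode equals its mean, the precision-weighted average.
Prior precision 1/σ₀² = 1/8 = 0.125; data precision n/σ² = 3/3 = 1.
μ̂ = (0.125·11 + 1·(224/15)) / (0.125 + 1) = (1957/120)/1.125 = 1957/135 ≈ 14.496.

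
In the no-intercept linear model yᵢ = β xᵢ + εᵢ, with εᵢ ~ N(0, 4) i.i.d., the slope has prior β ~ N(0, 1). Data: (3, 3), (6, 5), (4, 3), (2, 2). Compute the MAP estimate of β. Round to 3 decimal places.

log p(β | y) = −Σ(yᵢ − βxᵢ)²/(2·4) − β²/(2·1) + const.
Setting the derivative to zero: Σxᵢ(yᵢ − βxᵢ)/4 − β/1 = 0, so β = Σxᵢyᵢ / (Σxᵢ² + σ²/τ²).
Σxᵢyᵢ = 3·3 + 6·5 + 4·3 + 2·2 = 55; Σxᵢ² = 65; σ²/τ² = 4.
β̂_MAP = 55 / (65 + 4) = 55/69 ≈ 0.797.

β̂_MAP = 0.797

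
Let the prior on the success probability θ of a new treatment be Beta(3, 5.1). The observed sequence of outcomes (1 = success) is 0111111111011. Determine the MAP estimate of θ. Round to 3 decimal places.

θ̂_MAP = 0.681

Prior: Beta(3, 5.1).
Data: 11 successes in 13 trials (from the sequence). The binomial likelihood contributes θ^11(1−θ)^2, so the posterior is Beta(3+11, 5.1+2) = Beta(14, 7.1).
For Beta(a, b) with a, b > 1 the mode is (a−1)/(a+b−2) = 13/19.1 ≈ 0.681.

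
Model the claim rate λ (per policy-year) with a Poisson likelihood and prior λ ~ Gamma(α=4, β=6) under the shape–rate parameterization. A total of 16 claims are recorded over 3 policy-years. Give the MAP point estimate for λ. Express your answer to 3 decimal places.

Σxᵢ = 16, n = 3.
Posterior ∝ λ^3e^(−6λ) · λ^16e^(−3λ) = λ^19e^(−9λ), i.e. Gamma(shape=20, rate=9).
The mode of a Gamma(a, b) with a ≥ 1 (shape–rate) is (a−1)/b = 19/9 ≈ 2.111.

λ̂_MAP = 2.111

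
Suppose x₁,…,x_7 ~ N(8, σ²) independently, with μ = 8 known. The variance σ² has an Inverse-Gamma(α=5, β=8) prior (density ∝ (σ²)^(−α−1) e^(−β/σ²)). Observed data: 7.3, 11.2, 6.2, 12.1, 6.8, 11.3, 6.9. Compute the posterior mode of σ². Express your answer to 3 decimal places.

Sum of squared deviations about the known mean: SS = (7.3−8)² + (11.2−8)² + (6.2−8)² + (12.1−8)² + (6.8−8)² + (11.3−8)² + (6.9−8)² = 44.32.
The Normal likelihood contributes (σ²)^(−n/2) exp(−SS/(2σ²)), so the posterior is Inverse-Gamma(α + n/2, β + SS/2) = Inverse-Gamma(8.5, 30.16).
The mode of Inverse-Gamma(a, b) is b/(a+1) = 30.16/9.5 ≈ 3.175.

σ̂²_MAP = 3.175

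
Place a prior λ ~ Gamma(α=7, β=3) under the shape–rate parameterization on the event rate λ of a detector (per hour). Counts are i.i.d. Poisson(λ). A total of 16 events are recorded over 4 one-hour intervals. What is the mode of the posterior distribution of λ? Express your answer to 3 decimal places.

Σxᵢ = 16, n = 4.
Posterior ∝ λ^6e^(−3λ) · λ^16e^(−4λ) = λ^22e^(−7λ), i.e. Gamma(shape=23, rate=7).
The mode of a Gamma(a, b) with a ≥ 1 (shape–rate) is (a−1)/b = 22/7 ≈ 3.143.

λ̂_MAP = 3.143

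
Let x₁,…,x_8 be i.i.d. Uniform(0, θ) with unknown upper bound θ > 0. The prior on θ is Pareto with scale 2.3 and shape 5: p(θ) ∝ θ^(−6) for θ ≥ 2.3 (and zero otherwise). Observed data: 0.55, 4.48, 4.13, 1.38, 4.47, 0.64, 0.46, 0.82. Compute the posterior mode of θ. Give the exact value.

θ̂_MAP = 4.48

The Uniform(0, θ) likelihood is θ^(−n) for θ ≥ max(xᵢ), zero otherwise. Here max(xᵢ) = 4.48.
Posterior ∝ θ^(−6) · θ^(−8) = θ^(−14) on θ ≥ max(2.3, 4.48) = 4.48.
This density is strictly decreasing in θ, so the posterior mode lies at the lower boundary of the support.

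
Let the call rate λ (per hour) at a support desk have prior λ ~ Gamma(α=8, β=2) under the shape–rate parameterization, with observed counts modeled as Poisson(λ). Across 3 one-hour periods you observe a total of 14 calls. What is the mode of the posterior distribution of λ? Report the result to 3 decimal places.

λ̂_MAP = 4.200

Σxᵢ = 14, n = 3.
Posterior ∝ λ^7e^(−2λ) · λ^14e^(−3λ) = λ^21e^(−5λ), i.e. Gamma(shape=22, rate=5).
The mode of a Gamma(a, b) with a ≥ 1 (shape–rate) is (a−1)/b = 21/5 ≈ 4.200.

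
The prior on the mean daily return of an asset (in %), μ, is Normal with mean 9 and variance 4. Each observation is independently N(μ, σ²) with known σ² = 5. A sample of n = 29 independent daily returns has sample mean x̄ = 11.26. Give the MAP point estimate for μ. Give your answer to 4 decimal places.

n = 29, x̄ = 11.26.
For a Normal prior and Normal likelihood with known variance, the posterior is Normal; its mode equals its mean, the precision-weighted average.
Prior precision 1/σ₀² = 1/4 = 0.25; data precision n/σ² = 29/5 = 5.8.
μ̂ = (0.25·9 + 5.8·11.26) / (0.25 + 5.8) = 67.558/6.05 = 33779/3025 ≈ 11.1666.

μ̂_MAP = 11.1666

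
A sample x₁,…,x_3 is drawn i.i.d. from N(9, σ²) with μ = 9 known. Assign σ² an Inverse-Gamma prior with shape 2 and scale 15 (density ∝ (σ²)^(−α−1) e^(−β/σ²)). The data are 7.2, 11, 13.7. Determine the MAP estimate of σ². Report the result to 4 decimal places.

σ̂²_MAP = 6.5922

Sum of squared deviations about the known mean: SS = (7.2−9)² + (11−9)² + (13.7−9)² = 29.33.
The Normal likelihood contributes (σ²)^(−n/2) exp(−SS/(2σ²)), so the posterior is Inverse-Gamma(α + n/2, β + SS/2) = Inverse-Gamma(3.5, 29.665).
The mode of Inverse-Gamma(a, b) is b/(a+1) = 29.665/4.5 ≈ 6.5922.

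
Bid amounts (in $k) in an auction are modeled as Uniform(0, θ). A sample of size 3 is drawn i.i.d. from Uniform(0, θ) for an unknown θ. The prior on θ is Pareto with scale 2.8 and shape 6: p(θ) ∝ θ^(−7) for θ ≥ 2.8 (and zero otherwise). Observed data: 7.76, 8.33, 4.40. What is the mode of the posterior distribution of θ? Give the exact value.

θ̂_MAP = 8.33

The Uniform(0, θ) likelihood is θ^(−n) for θ ≥ max(xᵢ), zero otherwise. Here max(xᵢ) = 8.33.
Posterior ∝ θ^(−7) · θ^(−3) = θ^(−10) on θ ≥ max(2.8, 8.33) = 8.33.
This density is strictly decreasing in θ, so the posterior mode lies at the lower boundary of the support.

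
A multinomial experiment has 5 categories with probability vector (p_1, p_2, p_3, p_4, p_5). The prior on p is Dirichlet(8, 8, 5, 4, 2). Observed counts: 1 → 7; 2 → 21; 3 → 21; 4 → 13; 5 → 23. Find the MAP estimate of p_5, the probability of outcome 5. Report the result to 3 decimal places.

The posterior is Dirichlet(αᵢ + nᵢ) = Dirichlet(15, 29, 26, 17, 25).
For a Dirichlet(a₁,…,a_K) with all aᵢ > 1, the mode has j-th component (aⱼ − 1)/(Σaᵢ − K).
Here Σaᵢ = 112 and K = 5, so p_5 = (25 − 1)/(112 − 5) = 24/107 ≈ 0.224.

MAP estimate: 0.224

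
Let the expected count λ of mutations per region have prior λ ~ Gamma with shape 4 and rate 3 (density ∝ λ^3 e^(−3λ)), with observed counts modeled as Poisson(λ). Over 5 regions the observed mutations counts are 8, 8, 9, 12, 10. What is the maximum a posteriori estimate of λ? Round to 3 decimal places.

Σxᵢ = 8+8+9+12+10 = 47, with n = 5.
Posterior ∝ λ^3e^(−3λ) · λ^47e^(−5λ) = λ^50e^(−8λ), i.e. Gamma(shape=51, rate=8).
The mode of a Gamma(a, b) with a ≥ 1 (shape–rate) is (a−1)/b = 50/8 ≈ 6.250.

λ̂_MAP = 6.250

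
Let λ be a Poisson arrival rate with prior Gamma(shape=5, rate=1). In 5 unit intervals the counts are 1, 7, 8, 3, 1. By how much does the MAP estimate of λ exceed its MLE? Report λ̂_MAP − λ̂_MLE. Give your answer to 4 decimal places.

Σxᵢ = 20. Posterior is Gamma(25, 6); MAP = (25−1)/6 = 24/6 ≈ 4.00000.
MLE = x̄ = 20/5 ≈ 4.00000.
Difference = 24/6 − 20/5 = 0 ≈ 0.0000.

MAP − MLE = 0.0000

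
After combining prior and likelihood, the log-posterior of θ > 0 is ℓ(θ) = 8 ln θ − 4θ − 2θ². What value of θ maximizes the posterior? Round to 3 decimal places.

θ̂_MAP = 1.000

ℓ'(θ) = 8/θ − 4 − 4θ. Setting this to zero and multiplying by θ: 4θ² + 4θ − 8 = 0.
θ = (−4 + √(4² + 4·4·8)) / (2·4) = (−4 + √144) / 8 = (−4 + 12)/8 = 1.
ℓ''(θ) = −8/θ² − 4 < 0, confirming a maximum.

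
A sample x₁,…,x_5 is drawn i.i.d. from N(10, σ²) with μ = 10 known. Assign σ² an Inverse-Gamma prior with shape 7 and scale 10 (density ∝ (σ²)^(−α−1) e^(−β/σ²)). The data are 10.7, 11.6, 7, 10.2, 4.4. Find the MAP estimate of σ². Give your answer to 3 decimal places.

σ̂²_MAP = 3.021

Sum of squared deviations about the known mean: SS = (10.7−10)² + (11.6−10)² + (7−10)² + (10.2−10)² + (4.4−10)² = 43.45.
The Normal likelihood contributes (σ²)^(−n/2) exp(−SS/(2σ²)), so the posterior is Inverse-Gamma(α + n/2, β + SS/2) = Inverse-Gamma(9.5, 31.725).
The mode of Inverse-Gamma(a, b) is b/(a+1) = 31.725/10.5 ≈ 3.021.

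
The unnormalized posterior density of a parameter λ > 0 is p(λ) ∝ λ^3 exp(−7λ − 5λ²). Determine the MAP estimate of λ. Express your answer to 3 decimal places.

ℓ'(λ) = 3/λ − 7 − 10λ. Setting this to zero and multiplying by λ: 10λ² + 7λ − 3 = 0.
λ = (−7 + √(7² + 4·10·3)) / (2·10) = (−7 + √169) / 20 = (−7 + 13)/20 = 3/10.
ℓ''(λ) = −3/λ² − 10 < 0, confirming a maximum.

λ̂_MAP = 0.300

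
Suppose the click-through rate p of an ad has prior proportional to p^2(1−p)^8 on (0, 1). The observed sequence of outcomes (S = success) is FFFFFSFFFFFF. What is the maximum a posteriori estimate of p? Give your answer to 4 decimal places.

p̂_MAP = 0.1364

The prior density ∝ p^2(1−p)^8 is the kernel of Beta(3, 9).
Data: 1 success in 12 trials (from the sequence). The binomial likelihood contributes p(1−p)^11, so the posterior is Beta(3+1, 9+11) = Beta(4, 20).
For Beta(a, b) with a, b > 1 the mode is (a−1)/(a+b−2) = 3/22 ≈ 0.1364.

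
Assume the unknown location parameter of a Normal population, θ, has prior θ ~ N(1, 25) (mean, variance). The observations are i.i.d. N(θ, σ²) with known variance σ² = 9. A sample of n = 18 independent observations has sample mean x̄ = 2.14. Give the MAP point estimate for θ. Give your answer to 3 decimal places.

θ̂_MAP = 2.118

n = 18, x̄ = 2.14.
For a Normal prior and Normal likelihood with known variance, the posterior is Normal; its mode equals its mean, the precision-weighted average.
Prior precision 1/σ₀² = 1/25 = 0.04; data precision n/σ² = 18/9 = 2.
θ̂ = (0.04·1 + 2·2.14) / (0.04 + 2) = 4.32/2.04 = 36/17 ≈ 2.118.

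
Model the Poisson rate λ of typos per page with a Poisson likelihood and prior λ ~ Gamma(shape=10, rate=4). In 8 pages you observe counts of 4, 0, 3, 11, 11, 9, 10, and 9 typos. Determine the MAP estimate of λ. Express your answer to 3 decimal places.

λ̂_MAP = 5.500

Σxᵢ = 4+0+3+11+11+9+10+9 = 57, with n = 8.
Posterior ∝ λ^9e^(−4λ) · λ^57e^(−8λ) = λ^66e^(−12λ), i.e. Gamma(shape=67, rate=12).
The mode of a Gamma(a, b) with a ≥ 1 (shape–rate) is (a−1)/b = 66/12 ≈ 5.500.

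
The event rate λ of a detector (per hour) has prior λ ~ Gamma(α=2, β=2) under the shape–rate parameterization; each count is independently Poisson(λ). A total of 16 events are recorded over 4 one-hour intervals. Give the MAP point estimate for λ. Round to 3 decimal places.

Σxᵢ = 16, n = 4.
Posterior ∝ λe^(−2λ) · λ^16e^(−4λ) = λ^17e^(−6λ), i.e. Gamma(shape=18, rate=6).
The mode of a Gamma(a, b) with a ≥ 1 (shape–rate) is (a−1)/b = 17/6 ≈ 2.833.

λ̂_MAP = 2.833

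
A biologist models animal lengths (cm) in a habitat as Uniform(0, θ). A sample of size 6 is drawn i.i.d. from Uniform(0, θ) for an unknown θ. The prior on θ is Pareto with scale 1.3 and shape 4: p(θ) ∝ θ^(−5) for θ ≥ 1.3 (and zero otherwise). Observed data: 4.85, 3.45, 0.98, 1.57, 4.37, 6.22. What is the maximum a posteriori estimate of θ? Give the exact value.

The Uniform(0, θ) likelihood is θ^(−n) for θ ≥ max(xᵢ), zero otherwise. Here max(xᵢ) = 6.22.
Posterior ∝ θ^(−5) · θ^(−6) = θ^(−11) on θ ≥ max(1.3, 6.22) = 6.22.
This density is strictly decreasing in θ, so the posterior mode lies at the lower boundary of the support.

θ̂_MAP = 6.22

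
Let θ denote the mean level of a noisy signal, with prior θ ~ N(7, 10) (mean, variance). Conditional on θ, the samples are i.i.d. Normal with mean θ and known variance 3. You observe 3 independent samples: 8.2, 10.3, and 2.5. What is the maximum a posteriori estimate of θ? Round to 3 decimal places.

θ̂_MAP = 7.000

n = 3; x̄ = (8.2 + 10.3 + 2.5)/3 = 21/3 = 7.
For a Normal prior and Normal likelihood with known variance, the posterior is Normal; its mode equals its mean, the precision-weighted average.
Prior precision 1/σ₀² = 1/10 = 0.1; data precision n/σ² = 3/3 = 1.
θ̂ = (0.1·7 + 1·7) / (0.1 + 1) = 7.7/1.1 = 7.000.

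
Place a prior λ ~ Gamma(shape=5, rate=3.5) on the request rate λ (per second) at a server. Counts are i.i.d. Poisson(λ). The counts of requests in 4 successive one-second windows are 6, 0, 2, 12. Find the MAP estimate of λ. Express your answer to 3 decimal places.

λ̂_MAP = 3.200

Σxᵢ = 6+0+2+12 = 20, with n = 4.
Posterior ∝ λ^4e^(−3.5λ) · λ^20e^(−4λ) = λ^24e^(−7.5λ), i.e. Gamma(shape=25, rate=7.5).
The mode of a Gamma(a, b) with a ≥ 1 (shape–rate) is (a−1)/b = 24/7.5 ≈ 3.200.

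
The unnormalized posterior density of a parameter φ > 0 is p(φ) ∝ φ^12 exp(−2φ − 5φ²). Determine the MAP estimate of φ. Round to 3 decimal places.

ℓ'(φ) = 12/φ − 2 − 10φ. Setting this to zero and multiplying by φ: 10φ² + 2φ − 12 = 0.
φ = (−2 + √(2² + 4·10·12)) / (2·10) = (−2 + √484) / 20 = (−2 + 22)/20 = 1.
ℓ''(φ) = −12/φ² − 10 < 0, confirming a maximum.

φ̂_MAP = 1.000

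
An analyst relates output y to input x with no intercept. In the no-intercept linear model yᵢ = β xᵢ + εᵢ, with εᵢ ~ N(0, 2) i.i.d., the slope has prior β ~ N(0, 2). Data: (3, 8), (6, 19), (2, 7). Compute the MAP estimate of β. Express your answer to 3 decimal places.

β̂_MAP = 3.040

log p(β | y) = −Σ(yᵢ − βxᵢ)²/(2·2) − β²/(2·2) + const.
Setting the derivative to zero: Σxᵢ(yᵢ − βxᵢ)/2 − β/2 = 0, so β = Σxᵢyᵢ / (Σxᵢ² + σ²/τ²).
Σxᵢyᵢ = 3·8 + 6·19 + 2·7 = 152; Σxᵢ² = 49; σ²/τ² = 1.
β̂_MAP = 152 / (49 + 1) = 152/50 ≈ 3.040.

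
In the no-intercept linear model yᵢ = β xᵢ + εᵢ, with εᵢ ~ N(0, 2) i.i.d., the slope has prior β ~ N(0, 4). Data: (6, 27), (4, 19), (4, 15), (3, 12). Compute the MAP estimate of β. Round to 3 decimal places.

log p(β | y) = −Σ(yᵢ − βxᵢ)²/(2·2) − β²/(2·4) + const.
Setting the derivative to zero: Σxᵢ(yᵢ − βxᵢ)/2 − β/4 = 0, so β = Σxᵢyᵢ / (Σxᵢ² + σ²/τ²).
Σxᵢyᵢ = 6·27 + 4·19 + 4·15 + 3·12 = 334; Σxᵢ² = 77; σ²/τ² = 0.5.
β̂_MAP = 334 / (77 + 0.5) = 334/77.5 ≈ 4.310.

β̂_MAP = 4.310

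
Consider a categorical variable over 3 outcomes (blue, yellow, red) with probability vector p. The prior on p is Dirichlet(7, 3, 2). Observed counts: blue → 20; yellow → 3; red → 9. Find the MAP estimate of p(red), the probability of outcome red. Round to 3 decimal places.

MAP estimate of p(red) = 0.244

The posterior is Dirichlet(αᵢ + nᵢ) = Dirichlet(27, 6, 11).
For a Dirichlet(a₁,…,a_K) with all aᵢ > 1, the mode has j-th component (aⱼ − 1)/(Σaᵢ − K).
Here Σaᵢ = 44 and K = 3, so p(red) = (11 − 1)/(44 − 3) = 10/41 ≈ 0.244.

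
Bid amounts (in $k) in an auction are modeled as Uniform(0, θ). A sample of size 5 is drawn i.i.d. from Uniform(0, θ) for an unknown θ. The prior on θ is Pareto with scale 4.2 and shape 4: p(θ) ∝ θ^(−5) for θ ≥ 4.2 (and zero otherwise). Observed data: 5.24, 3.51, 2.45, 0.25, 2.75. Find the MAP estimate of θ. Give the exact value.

The Uniform(0, θ) likelihood is θ^(−n) for θ ≥ max(xᵢ), zero otherwise. Here max(xᵢ) = 5.24.
Posterior ∝ θ^(−5) · θ^(−5) = θ^(−10) on θ ≥ max(4.2, 5.24) = 5.24.
This density is strictly decreasing in θ, so the posterior mode lies at the lower boundary of the support.

θ̂_MAP = 5.24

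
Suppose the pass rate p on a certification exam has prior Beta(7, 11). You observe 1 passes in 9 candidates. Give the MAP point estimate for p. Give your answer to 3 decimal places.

p̂_MAP = 0.280

Prior: Beta(7, 11).
Data: 1 success in 9 trials. The binomial likelihood contributes p(1−p)^8, so the posterior is Beta(7+1, 11+8) = Beta(8, 19).
For Beta(a, b) with a, b > 1 the mode is (a−1)/(a+b−2) = 7/25 ≈ 0.280.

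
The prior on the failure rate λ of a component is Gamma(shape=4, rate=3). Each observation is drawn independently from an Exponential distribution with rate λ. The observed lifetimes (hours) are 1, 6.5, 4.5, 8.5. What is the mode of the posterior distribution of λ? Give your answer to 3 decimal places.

λ̂_MAP = 0.298

The Exponential(rate=λ) likelihood is ∝ λ^n e^(−λΣtᵢ). Here n = 4 and Σtᵢ = 1 + 6.5 + 4.5 + 8.5 = 20.5.
Posterior ∝ λ^3e^(−3λ) · λ^4e^(−20.5λ) = λ^7e^(−23.5λ), i.e. Gamma(8, 23.5).
Mode = (a−1)/b = 7/23.5 ≈ 0.298.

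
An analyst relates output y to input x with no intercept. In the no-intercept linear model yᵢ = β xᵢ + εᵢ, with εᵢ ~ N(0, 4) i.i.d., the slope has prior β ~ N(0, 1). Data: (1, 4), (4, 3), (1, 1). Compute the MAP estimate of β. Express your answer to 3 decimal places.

β̂_MAP = 0.773

log p(β | y) = −Σ(yᵢ − βxᵢ)²/(2·4) − β²/(2·1) + const.
Setting the derivative to zero: Σxᵢ(yᵢ − βxᵢ)/4 − β/1 = 0, so β = Σxᵢyᵢ / (Σxᵢ² + σ²/τ²).
Σxᵢyᵢ = 1·4 + 4·3 + 1·1 = 17; Σxᵢ² = 18; σ²/τ² = 4.
β̂_MAP = 17 / (18 + 4) = 17/22 ≈ 0.773.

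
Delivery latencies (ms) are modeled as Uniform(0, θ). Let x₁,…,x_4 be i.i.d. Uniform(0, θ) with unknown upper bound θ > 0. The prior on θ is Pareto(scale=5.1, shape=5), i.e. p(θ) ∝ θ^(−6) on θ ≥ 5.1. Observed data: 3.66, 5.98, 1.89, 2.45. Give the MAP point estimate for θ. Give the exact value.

The Uniform(0, θ) likelihood is θ^(−n) for θ ≥ max(xᵢ), zero otherwise. Here max(xᵢ) = 5.98.
Posterior ∝ θ^(−6) · θ^(−4) = θ^(−10) on θ ≥ max(5.1, 5.98) = 5.98.
This density is strictly decreasing in θ, so the posterior mode lies at the lower boundary of the support.

θ̂_MAP = 5.98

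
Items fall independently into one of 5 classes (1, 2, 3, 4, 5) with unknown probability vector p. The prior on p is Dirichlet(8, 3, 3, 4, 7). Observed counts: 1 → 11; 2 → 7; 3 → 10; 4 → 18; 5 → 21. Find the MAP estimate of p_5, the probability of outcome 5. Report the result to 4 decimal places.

MAP estimate: 0.3103

The posterior is Dirichlet(αᵢ + nᵢ) = Dirichlet(19, 10, 13, 22, 28).
For a Dirichlet(a₁,…,a_K) with all aᵢ > 1, the mode has j-th component (aⱼ − 1)/(Σaᵢ − K).
Here Σaᵢ = 92 and K = 5, so p_5 = (28 − 1)/(92 − 5) = 27/87 ≈ 0.3103.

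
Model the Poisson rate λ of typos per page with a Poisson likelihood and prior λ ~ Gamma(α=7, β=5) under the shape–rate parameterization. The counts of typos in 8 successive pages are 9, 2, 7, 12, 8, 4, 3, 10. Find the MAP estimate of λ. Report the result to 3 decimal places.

λ̂_MAP = 4.692

Σxᵢ = 9+2+7+12+8+4+3+10 = 55, with n = 8.
Posterior ∝ λ^6e^(−5λ) · λ^55e^(−8λ) = λ^61e^(−13λ), i.e. Gamma(shape=62, rate=13).
The mode of a Gamma(a, b) with a ≥ 1 (shape–rate) is (a−1)/b = 61/13 ≈ 4.692.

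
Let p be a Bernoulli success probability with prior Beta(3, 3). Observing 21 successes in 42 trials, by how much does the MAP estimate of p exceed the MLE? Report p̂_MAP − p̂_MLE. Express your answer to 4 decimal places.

Posterior is Beta(24, 24); MAP = (24−1)/(48−2) = 23/46 ≈ 0.50000.
MLE ignores the prior: p̂_MLE = k/n = 21/42 ≈ 0.50000.
Difference = 23/46 − 21/42 = 0 ≈ 0.0000.

MAP − MLE = 0.0000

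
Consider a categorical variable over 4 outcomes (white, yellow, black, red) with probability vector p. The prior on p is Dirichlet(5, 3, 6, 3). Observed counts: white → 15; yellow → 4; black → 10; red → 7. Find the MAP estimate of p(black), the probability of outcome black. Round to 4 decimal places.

The posterior is Dirichlet(αᵢ + nᵢ) = Dirichlet(20, 7, 16, 10).
For a Dirichlet(a₁,…,a_K) with all aᵢ > 1, the mode has j-th component (aⱼ − 1)/(Σaᵢ − K).
Here Σaᵢ = 53 and K = 4, so p(black) = (16 − 1)/(53 − 4) = 15/49 ≈ 0.3061.

MAP estimate of p(black) = 0.3061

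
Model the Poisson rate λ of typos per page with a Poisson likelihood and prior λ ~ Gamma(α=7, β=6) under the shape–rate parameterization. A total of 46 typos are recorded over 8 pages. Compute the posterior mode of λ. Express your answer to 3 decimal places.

λ̂_MAP = 3.714

Σxᵢ = 46, n = 8.
Posterior ∝ λ^6e^(−6λ) · λ^46e^(−8λ) = λ^52e^(−14λ), i.e. Gamma(shape=53, rate=14).
The mode of a Gamma(a, b) with a ≥ 1 (shape–rate) is (a−1)/b = 52/14 ≈ 3.714.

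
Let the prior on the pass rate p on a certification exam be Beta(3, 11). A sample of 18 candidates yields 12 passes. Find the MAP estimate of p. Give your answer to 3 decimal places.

p̂_MAP = 0.467

Prior: Beta(3, 11).
Data: 12 successes in 18 trials. The binomial likelihood contributes p^12(1−p)^6, so the posterior is Beta(3+12, 11+6) = Beta(15, 17).
For Beta(a, b) with a, b > 1 the mode is (a−1)/(a+b−2) = 14/30 ≈ 0.467.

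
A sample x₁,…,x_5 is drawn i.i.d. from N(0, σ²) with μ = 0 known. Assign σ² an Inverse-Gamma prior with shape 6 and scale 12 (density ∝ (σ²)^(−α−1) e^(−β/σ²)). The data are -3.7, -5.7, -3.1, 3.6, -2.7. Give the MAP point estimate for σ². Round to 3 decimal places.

Sum of squared deviations about the known mean: SS = (-3.7−0)² + (-5.7−0)² + (-3.1−0)² + (3.6−0)² + (-2.7−0)² = 76.04.
The Normal likelihood contributes (σ²)^(−n/2) exp(−SS/(2σ²)), so the posterior is Inverse-Gamma(α + n/2, β + SS/2) = Inverse-Gamma(8.5, 50.02).
The mode of Inverse-Gamma(a, b) is b/(a+1) = 50.02/9.5 ≈ 5.265.

σ̂²_MAP = 5.265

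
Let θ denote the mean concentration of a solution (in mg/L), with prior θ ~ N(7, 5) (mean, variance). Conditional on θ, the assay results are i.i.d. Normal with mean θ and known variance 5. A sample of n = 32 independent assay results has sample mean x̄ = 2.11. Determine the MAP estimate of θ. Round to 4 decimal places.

θ̂_MAP = 2.2582

n = 32, x̄ = 2.11.
For a Normal prior and Normal likelihood with known variance, the posterior is Normal; its mode equals its mean, the precision-weighted average.
Prior precision 1/σ₀² = 1/5 = 0.2; data precision n/σ² = 32/5 = 6.4.
θ̂ = (0.2·7 + 6.4·2.11) / (0.2 + 6.4) = 14.904/6.6 = 621/275 ≈ 2.2582.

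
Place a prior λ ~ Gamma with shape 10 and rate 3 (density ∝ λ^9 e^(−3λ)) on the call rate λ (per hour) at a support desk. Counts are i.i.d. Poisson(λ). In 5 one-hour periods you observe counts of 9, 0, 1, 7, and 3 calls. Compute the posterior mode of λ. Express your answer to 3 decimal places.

Σxᵢ = 9+0+1+7+3 = 20, with n = 5.
Posterior ∝ λ^9e^(−3λ) · λ^20e^(−5λ) = λ^29e^(−8λ), i.e. Gamma(shape=30, rate=8).
The mode of a Gamma(a, b) with a ≥ 1 (shape–rate) is (a−1)/b = 29/8 ≈ 3.625.

λ̂_MAP = 3.625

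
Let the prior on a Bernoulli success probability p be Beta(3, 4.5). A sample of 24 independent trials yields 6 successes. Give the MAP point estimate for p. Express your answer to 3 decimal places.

Prior: Beta(3, 4.5).
Data: 6 successes in 24 trials. The binomial likelihood contributes p^6(1−p)^18, so the posterior is Beta(3+6, 4.5+18) = Beta(9, 22.5).
For Beta(a, b) with a, b > 1 the mode is (a−1)/(a+b−2) = 8/29.5 ≈ 0.271.

p̂_MAP = 0.271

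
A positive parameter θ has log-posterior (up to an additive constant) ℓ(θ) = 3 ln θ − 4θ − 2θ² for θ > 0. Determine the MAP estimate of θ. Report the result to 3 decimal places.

θ̂_MAP = 0.500

ℓ'(θ) = 3/θ − 4 − 4θ. Setting this to zero and multiplying by θ: 4θ² + 4θ − 3 = 0.
θ = (−4 + √(4² + 4·4·3)) / (2·4) = (−4 + √64) / 8 = (−4 + 8)/8 = 1/2.
ℓ''(θ) = −3/θ² − 4 < 0, confirming a maximum.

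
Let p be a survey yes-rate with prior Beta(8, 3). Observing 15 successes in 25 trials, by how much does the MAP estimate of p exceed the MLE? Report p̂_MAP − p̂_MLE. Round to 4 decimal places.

MAP − MLE = 0.0471

Posterior is Beta(23, 13); MAP = (23−1)/(36−2) = 22/34 ≈ 0.64706.
MLE ignores the prior: p̂_MLE = k/n = 15/25 ≈ 0.60000.
Difference = 22/34 − 15/25 = 4/85 ≈ 0.0471.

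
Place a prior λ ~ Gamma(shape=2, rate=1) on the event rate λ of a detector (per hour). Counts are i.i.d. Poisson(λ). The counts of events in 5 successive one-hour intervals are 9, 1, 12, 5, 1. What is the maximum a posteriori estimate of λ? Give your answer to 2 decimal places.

λ̂_MAP = 4.83

Σxᵢ = 9+1+12+5+1 = 28, with n = 5.
Posterior ∝ λe^(−1λ) · λ^28e^(−5λ) = λ^29e^(−6λ), i.e. Gamma(shape=30, rate=6).
The mode of a Gamma(a, b) with a ≥ 1 (shape–rate) is (a−1)/b = 29/6 ≈ 4.83.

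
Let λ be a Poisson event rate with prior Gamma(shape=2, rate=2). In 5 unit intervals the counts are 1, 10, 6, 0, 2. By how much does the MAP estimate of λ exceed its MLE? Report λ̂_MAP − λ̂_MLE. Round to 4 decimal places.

MAP − MLE = -0.9429

Σxᵢ = 19. Posterior is Gamma(21, 7); MAP = (21−1)/7 = 20/7 ≈ 2.85714.
MLE = x̄ = 19/5 ≈ 3.80000.
Difference = 20/7 − 19/5 = -33/35 ≈ -0.9429.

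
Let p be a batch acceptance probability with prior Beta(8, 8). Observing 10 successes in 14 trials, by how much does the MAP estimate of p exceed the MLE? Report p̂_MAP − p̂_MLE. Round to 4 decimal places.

MAP − MLE = -0.1071

Posterior is Beta(18, 12); MAP = (18−1)/(30−2) = 17/28 ≈ 0.60714.
MLE ignores the prior: p̂_MLE = k/n = 10/14 ≈ 0.71429.
Difference = 17/28 − 10/14 = -3/28 ≈ -0.1071.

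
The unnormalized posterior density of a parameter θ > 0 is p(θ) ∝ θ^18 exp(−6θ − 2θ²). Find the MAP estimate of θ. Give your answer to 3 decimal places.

θ̂_MAP = 1.500

ℓ'(θ) = 18/θ − 6 − 4θ. Setting this to zero and multiplying by θ: 4θ² + 6θ − 18 = 0.
θ = (−6 + √(6² + 4·4·18)) / (2·4) = (−6 + √324) / 8 = (−6 + 18)/8 = 3/2.
ℓ''(θ) = −18/θ² − 4 < 0, confirming a maximum.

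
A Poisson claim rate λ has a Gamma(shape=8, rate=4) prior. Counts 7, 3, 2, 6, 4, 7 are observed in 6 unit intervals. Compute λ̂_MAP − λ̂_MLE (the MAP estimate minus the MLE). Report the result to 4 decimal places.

MAP − MLE = -1.2333

Σxᵢ = 29. Posterior is Gamma(37, 10); MAP = (37−1)/10 = 36/10 ≈ 3.60000.
MLE = x̄ = 29/6 ≈ 4.83333.
Difference = 36/10 − 29/6 = -37/30 ≈ -1.2333.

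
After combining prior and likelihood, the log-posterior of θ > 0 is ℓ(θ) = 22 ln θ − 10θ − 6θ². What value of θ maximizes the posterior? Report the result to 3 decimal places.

ℓ'(θ) = 22/θ − 10 − 12θ. Setting this to zero and multiplying by θ: 12θ² + 10θ − 22 = 0.
θ = (−10 + √(10² + 4·12·22)) / (2·12) = (−10 + √1156) / 24 = (−10 + 34)/24 = 1.
ℓ''(θ) = −22/θ² − 12 < 0, confirming a maximum.

θ̂_MAP = 1.000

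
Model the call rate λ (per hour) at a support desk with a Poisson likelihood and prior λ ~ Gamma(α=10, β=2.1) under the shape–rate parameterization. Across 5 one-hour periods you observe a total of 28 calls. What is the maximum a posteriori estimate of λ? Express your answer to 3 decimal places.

Σxᵢ = 28, n = 5.
Posterior ∝ λ^9e^(−2.1λ) · λ^28e^(−5λ) = λ^37e^(−7.1λ), i.e. Gamma(shape=38, rate=7.1).
The mode of a Gamma(a, b) with a ≥ 1 (shape–rate) is (a−1)/b = 37/7.1 ≈ 5.211.

λ̂_MAP = 5.211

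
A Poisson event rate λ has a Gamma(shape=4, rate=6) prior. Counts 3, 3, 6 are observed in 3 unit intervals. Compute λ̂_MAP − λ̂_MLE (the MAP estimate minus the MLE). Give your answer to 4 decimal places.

MAP − MLE = -2.3333

Σxᵢ = 12. Posterior is Gamma(16, 9); MAP = (16−1)/9 = 15/9 ≈ 1.66667.
MLE = x̄ = 12/3 ≈ 4.00000.
Difference = 15/9 − 12/3 = -7/3 ≈ -2.3333.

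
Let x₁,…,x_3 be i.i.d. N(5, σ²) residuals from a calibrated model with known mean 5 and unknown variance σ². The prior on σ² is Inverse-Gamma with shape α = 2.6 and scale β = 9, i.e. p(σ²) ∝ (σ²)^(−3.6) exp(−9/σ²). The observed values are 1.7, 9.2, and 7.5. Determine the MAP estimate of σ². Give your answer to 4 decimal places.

Sum of squared deviations about the known mean: SS = (1.7−5)² + (9.2−5)² + (7.5−5)² = 34.78.
The Normal likelihood contributes (σ²)^(−n/2) exp(−SS/(2σ²)), so the posterior is Inverse-Gamma(α + n/2, β + SS/2) = Inverse-Gamma(4.1, 26.39).
The mode of Inverse-Gamma(a, b) is b/(a+1) = 26.39/5.1 ≈ 5.1745.

σ̂²_MAP = 5.1745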